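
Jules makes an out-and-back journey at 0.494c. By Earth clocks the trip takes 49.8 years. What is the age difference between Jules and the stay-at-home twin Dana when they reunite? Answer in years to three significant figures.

γ = 1/√(1 − 0.494²) = 1/√0.7560 = 1.150
Jules's elapsed proper time: τ = 49.8/1.150 = 43.30 years.
Age gap = Δt − τ = 49.8 − 43.30 years.

Δt − τ = 6.50 years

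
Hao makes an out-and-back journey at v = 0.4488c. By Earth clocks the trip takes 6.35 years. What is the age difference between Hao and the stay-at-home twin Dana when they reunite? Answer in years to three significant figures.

γ = 1/√(1 − 0.4488²) = 1/√0.7986 = 1.119
Hao's elapsed proper time: τ = 6.35/1.119 = 5.675 years.
Age gap = Δt − τ = 6.35 − 5.675 years.

Δt − τ = 0.675 years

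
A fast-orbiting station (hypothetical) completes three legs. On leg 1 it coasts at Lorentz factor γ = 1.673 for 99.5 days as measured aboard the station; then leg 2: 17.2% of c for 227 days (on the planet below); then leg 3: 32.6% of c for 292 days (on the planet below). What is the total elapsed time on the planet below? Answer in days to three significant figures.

Δt = 685 days

Leg 1: γ = 1.673; Δt_1 = 1.673 × 99.5 = 166.5 days.
Leg 2: 227 days is already measured on the planet below.
Leg 3: 292 days is already measured on the planet below.
Total: 166.5 + 227.0 + 292.0 days.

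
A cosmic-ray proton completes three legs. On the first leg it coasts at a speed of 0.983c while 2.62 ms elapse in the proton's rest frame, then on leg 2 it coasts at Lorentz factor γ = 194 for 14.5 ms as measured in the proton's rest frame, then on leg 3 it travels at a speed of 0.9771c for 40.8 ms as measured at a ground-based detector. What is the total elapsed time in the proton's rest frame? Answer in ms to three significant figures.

Leg 1: 2.62 ms is already measured in the proton's rest frame.
Leg 2: 14.5 ms is already measured in the proton's rest frame.
Leg 3: γ = 1/√(1 − 0.9771²) = 1/√0.04528 = 4.700; τ_3 = 40.8/4.700 = 8.681 ms.
Total: 2.620 + 14.50 + 8.681 ms.

τ = 25.8 ms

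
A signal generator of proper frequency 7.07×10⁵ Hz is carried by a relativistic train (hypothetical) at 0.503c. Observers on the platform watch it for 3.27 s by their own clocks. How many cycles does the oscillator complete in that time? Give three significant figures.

γ = 1/√(1 − 0.503²) = 1/√0.7470 = 1.157
During 3.27 s of lab time, the oscillator's proper time advances by τ = Δt/γ = 3.27/1.157 = 2.826 s = 2.826×10⁰ s.
N = f × τ = 7.07×10⁵ × 2.826×10⁰ = 1.998×10⁶.

N = 2.00×10⁶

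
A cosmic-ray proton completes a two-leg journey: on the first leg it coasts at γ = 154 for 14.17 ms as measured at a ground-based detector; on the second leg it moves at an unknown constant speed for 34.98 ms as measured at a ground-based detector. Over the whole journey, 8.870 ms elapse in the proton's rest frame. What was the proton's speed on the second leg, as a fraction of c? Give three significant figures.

β = 0.968

Leg 1: γ = 154; τ_1 = 14.17/154.0 = 0.09201 ms.
Leg 2: speed unknown; τ_2 = 34.98/γ_2.
Total proper time: 0.09201 + τ_2 = 8.870, so τ_2 = 8.870 − 0.09201 = 8.778 ms.
γ_2 = 34.98/8.778 = 3.985; β = √(1 − 1/γ²) = √0.9370.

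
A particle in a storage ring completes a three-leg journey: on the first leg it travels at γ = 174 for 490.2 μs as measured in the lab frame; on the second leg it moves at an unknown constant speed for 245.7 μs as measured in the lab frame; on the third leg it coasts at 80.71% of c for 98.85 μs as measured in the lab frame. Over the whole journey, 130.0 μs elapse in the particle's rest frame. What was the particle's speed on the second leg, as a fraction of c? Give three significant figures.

Leg 1: γ = 174; τ_1 = 490.2/174.0 = 2.817 μs.
Leg 2: speed unknown; τ_2 = 245.7/γ_2.
Leg 3: β = 0.8071; γ = 1/√(1 − 0.8071²) = 1/√0.3486 = 1.694; τ_3 = 98.85/1.694 = 58.36 μs.
Total proper time: 2.817 + τ_2 + 58.36 = 130.0, so τ_2 = 130.0 − 61.18 = 68.82 μs.
γ_2 = 245.7/68.82 = 3.570; β = √(1 − 1/γ²) = √0.9215.

β = 0.960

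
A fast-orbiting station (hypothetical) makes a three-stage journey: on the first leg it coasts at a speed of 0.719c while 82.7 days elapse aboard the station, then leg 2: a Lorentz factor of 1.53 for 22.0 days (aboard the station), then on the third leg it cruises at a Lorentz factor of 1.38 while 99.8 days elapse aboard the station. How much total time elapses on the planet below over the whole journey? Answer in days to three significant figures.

Leg 1: γ = 1/√(1 − 0.719²) = 1/√0.4830 = 1.439; Δt_1 = 1.439 × 82.7 = 119.0 days.
Leg 2: γ = 1.53; Δt_2 = 1.530 × 22.0 = 33.66 days.
Leg 3: γ = 1.38; Δt_3 = 1.380 × 99.8 = 137.7 days.
Total: 119.0 + 33.66 + 137.7 days.

Δt = 290 days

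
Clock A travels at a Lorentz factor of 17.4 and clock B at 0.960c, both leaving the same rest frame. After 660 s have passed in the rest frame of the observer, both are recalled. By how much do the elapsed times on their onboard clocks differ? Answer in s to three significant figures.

|τ_A − τ_B| = 147 s

A: γ = 17.4; τ_A = 660/17.40 = 37.93 s.
B: γ = 1/√(1 − 0.960²) = 25/7 ≈ 3.571; τ_B = 660/3.571 = 184.8 s.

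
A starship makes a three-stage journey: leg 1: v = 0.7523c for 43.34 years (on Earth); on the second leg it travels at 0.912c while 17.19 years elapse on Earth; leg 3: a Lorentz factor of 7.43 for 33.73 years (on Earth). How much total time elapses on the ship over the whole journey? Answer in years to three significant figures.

τ = 40.1 years

Leg 1: γ = 1/√(1 − 0.7523²) = 1/√0.4340 = 1.518; τ_1 = 43.34/1.518 = 28.55 years.
Leg 2: γ = 1/√(1 − 0.912²) = 1/√0.1683 = 2.438; τ_2 = 17.19/2.438 = 7.051 years.
Leg 3: γ = 7.43; τ_3 = 33.73/7.430 = 4.540 years.
Total: 28.55 + 7.051 + 4.540 years.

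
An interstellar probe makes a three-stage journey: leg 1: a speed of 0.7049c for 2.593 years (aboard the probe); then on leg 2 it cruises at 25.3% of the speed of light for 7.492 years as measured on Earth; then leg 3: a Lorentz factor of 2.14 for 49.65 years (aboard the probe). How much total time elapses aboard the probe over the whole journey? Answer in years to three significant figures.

Leg 1: 2.593 years is already measured aboard the probe.
Leg 2: β = 0.253; γ = 1/√(1 − 0.253²) = 1/√0.9360 = 1.034; τ_2 = 7.492/1.034 = 7.248 years.
Leg 3: 49.65 years is already measured aboard the probe.
Total: 2.593 + 7.248 + 49.65 years.

τ = 59.5 years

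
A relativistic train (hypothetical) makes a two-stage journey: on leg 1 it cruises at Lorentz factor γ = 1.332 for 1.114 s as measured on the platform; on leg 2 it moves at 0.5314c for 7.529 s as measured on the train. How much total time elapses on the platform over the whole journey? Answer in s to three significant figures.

Δt = 10.0 s

Leg 1: 1.114 s is already measured on the platform.
Leg 2: γ = 1/√(1 − 0.5314²) = 1/√0.7176 = 1.180; Δt_2 = 1.180 × 7.529 = 8.888 s.
Total: 1.114 + 8.888 s.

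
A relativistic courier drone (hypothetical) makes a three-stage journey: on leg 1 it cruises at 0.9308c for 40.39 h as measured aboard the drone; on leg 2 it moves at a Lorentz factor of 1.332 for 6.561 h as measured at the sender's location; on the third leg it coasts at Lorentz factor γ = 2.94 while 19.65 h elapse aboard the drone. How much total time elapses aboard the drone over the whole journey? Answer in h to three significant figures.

Leg 1: 40.39 h is already measured aboard the drone.
Leg 2: γ = 1.332; τ_2 = 6.561/1.332 = 4.926 h.
Leg 3: 19.65 h is already measured aboard the drone.
Total: 40.39 + 4.926 + 19.65 h.

τ = 65.0 h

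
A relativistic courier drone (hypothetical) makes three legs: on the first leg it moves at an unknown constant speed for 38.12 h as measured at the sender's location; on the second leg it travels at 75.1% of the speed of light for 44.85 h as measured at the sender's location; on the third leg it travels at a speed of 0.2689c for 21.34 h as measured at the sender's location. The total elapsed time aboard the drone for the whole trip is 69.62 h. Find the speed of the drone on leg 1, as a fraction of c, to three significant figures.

Leg 1: speed unknown; τ_1 = 38.12/γ_1.
Leg 2: β = 0.751; γ = 1/√(1 − 0.751²) = 1/√0.4360 = 1.514; τ_2 = 44.85/1.514 = 29.61 h.
Leg 3: γ = 1/√(1 − 0.2689²) = 1/√0.9277 = 1.038; τ_3 = 21.34/1.038 = 20.55 h.
Total proper time: τ_1 + 29.61 + 20.55 = 69.62, so τ_1 = 69.62 − 50.17 = 19.45 h.
γ_1 = 38.12/19.45 = 1.960; β = √(1 − 1/γ²) = √0.7396.

β = 0.860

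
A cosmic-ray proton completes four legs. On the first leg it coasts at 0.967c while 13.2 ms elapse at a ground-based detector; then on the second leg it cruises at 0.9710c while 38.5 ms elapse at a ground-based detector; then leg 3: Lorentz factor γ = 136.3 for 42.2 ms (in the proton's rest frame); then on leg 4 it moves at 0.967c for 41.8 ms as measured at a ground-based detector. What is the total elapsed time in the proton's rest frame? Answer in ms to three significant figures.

Leg 1: γ = 1/√(1 − 0.967²) = 1/√0.06491 = 3.925; τ_1 = 13.2/3.925 = 3.363 ms.
Leg 2: γ = 1/√(1 − 0.9710²) = 1/√0.05716 = 4.183; τ_2 = 38.5/4.183 = 9.205 ms.
Leg 3: 42.2 ms is already measured in the proton's rest frame.
Leg 4: γ = 1/√(1 − 0.967²) = 1/√0.06491 = 3.925; τ_4 = 41.8/3.925 = 10.65 ms.
Total: 3.363 + 9.205 + 42.20 + 10.65 ms.

τ = 65.4 ms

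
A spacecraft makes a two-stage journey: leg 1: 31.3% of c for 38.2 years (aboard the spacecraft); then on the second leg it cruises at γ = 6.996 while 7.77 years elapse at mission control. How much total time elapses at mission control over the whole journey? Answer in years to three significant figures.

Leg 1: β = 0.313; γ = 1/√(1 − 0.313²) = 1/√0.9020 = 1.053; Δt_1 = 1.053 × 38.2 = 40.22 years.
Leg 2: 7.77 years is already measured at mission control.
Total: 40.22 + 7.770 years.

Δt = 48.0 years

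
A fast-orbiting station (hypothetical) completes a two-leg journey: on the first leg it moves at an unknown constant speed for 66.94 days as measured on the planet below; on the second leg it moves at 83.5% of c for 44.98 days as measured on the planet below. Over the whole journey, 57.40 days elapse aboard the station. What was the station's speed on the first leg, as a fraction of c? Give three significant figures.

Leg 1: speed unknown; τ_1 = 66.94/γ_1.
Leg 2: β = 0.835; γ = 1/√(1 − 0.835²) = 1/√0.3028 = 1.817; τ_2 = 44.98/1.817 = 24.75 days.
Total proper time: τ_1 + 24.75 = 57.40, so τ_1 = 57.40 − 24.75 = 32.65 days.
γ_1 = 66.94/32.65 = 2.050; β = √(1 − 1/γ²) = √0.7621.

β = 0.873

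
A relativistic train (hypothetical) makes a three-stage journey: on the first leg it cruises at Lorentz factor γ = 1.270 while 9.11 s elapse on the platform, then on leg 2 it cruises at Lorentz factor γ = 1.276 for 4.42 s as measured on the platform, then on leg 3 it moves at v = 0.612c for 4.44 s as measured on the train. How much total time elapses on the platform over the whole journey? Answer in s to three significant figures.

Δt = 19.1 s

Leg 1: 9.11 s is already measured on the platform.
Leg 2: 4.42 s is already measured on the platform.
Leg 3: γ = 1/√(1 − 0.612²) = 1/√0.6255 = 1.264; Δt_3 = 1.264 × 4.44 = 5.614 s.
Total: 9.110 + 4.420 + 5.614 s.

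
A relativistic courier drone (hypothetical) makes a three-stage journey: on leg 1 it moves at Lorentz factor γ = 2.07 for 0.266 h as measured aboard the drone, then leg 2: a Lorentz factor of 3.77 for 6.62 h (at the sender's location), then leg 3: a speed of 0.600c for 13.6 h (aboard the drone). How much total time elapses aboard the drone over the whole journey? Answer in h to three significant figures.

Leg 1: 0.266 h is already measured aboard the drone.
Leg 2: γ = 3.77; τ_2 = 6.62/3.770 = 1.756 h.
Leg 3: 13.6 h is already measured aboard the drone.
Total: 0.2660 + 1.756 + 13.60 h.

τ = 15.6 h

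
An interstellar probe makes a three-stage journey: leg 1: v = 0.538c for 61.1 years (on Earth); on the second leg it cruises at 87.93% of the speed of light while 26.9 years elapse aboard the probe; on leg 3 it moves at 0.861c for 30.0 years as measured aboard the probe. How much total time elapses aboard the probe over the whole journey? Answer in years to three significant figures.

Leg 1: γ = 1/√(1 − 0.538²) = 1/√0.7106 = 1.186; τ_1 = 61.1/1.186 = 51.50 years.
Leg 2: 26.9 years is already measured aboard the probe.
Leg 3: 30.0 years is already measured aboard the probe.
Total: 51.50 + 26.90 + 30.00 years.

τ = 108 years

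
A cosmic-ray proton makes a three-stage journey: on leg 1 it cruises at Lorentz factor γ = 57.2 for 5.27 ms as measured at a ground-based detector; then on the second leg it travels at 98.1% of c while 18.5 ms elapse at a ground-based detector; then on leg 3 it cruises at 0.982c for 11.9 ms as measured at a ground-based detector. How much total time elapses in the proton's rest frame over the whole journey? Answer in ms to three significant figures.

Leg 1: γ = 57.2; τ_1 = 5.27/57.20 = 0.09213 ms.
Leg 2: β = 0.981; γ = 1/√(1 − 0.981²) = 1/√0.03764 = 5.154; τ_2 = 18.5/5.154 = 3.589 ms.
Leg 3: γ = 1/√(1 − 0.982²) = 1/√0.03568 = 5.294; τ_3 = 11.9/5.294 = 2.248 ms.
Total: 0.09213 + 3.589 + 2.248 ms.

τ = 5.93 ms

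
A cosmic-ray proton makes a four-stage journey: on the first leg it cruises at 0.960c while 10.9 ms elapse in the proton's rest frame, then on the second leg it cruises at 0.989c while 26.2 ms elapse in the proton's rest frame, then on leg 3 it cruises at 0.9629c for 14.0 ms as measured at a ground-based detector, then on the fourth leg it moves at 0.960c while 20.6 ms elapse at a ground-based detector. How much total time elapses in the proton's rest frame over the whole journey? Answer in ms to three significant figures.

Leg 1: 10.9 ms is already measured in the proton's rest frame.
Leg 2: 26.2 ms is already measured in the proton's rest frame.
Leg 3: γ = 1/√(1 − 0.9629²) = 1/√0.07282 = 3.706; τ_3 = 14.0/3.706 = 3.778 ms.
Leg 4: γ = 1/√(1 − 0.960²) = 25/7 ≈ 3.571; τ_4 = 20.6/3.571 = 5.768 ms.
Total: 10.90 + 26.20 + 3.778 + 5.768 ms.

τ = 46.6 ms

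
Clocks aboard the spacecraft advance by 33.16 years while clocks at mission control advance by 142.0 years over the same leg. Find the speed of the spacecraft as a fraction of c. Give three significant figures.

The proper time is measured aboard the spacecraft (both events occur at the spacecraft's location); Δt is measured at mission control. γ = Δt/τ = 142.0/33.16 = 4.282.
β = √(1 − 1/γ²) = √(1 − 0.05453) = √0.9455

β = 0.972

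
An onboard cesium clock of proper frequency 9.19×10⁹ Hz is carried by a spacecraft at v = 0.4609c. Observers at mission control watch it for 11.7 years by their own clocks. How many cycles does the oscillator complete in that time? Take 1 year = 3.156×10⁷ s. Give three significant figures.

N = 3.01×10¹⁸

γ = 1/√(1 − 0.4609²) = 1/√0.7876 = 1.127
During 11.7 years of lab time, the oscillator's proper time advances by τ = Δt/γ = 11.7/1.127 = 10.38 years = 3.277×10⁸ s.
N = f × τ = 9.19×10⁹ × 3.277×10⁸ = 3.012×10¹⁸.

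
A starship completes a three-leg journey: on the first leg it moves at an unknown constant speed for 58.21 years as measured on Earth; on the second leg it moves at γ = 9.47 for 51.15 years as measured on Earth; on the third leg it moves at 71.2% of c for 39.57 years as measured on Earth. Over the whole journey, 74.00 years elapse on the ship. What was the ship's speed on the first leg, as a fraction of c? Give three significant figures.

β = 0.713

Leg 1: speed unknown; τ_1 = 58.21/γ_1.
Leg 2: γ = 9.47; τ_2 = 51.15/9.470 = 5.401 years.
Leg 3: β = 0.712; γ = 1/√(1 − 0.712²) = 1/√0.4931 = 1.424; τ_3 = 39.57/1.424 = 27.79 years.
Total proper time: τ_1 + 5.401 + 27.79 = 74.00, so τ_1 = 74.00 − 33.19 = 40.81 years.
γ_1 = 58.21/40.81 = 1.426; β = √(1 − 1/γ²) = √0.5084.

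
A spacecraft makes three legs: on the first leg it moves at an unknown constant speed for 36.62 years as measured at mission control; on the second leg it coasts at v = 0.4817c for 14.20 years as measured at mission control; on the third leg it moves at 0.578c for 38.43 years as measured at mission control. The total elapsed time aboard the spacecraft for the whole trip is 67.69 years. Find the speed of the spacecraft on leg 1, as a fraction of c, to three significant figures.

β = 0.758

Leg 1: speed unknown; τ_1 = 36.62/γ_1.
Leg 2: γ = 1/√(1 − 0.4817²) = 1/√0.7680 = 1.141; τ_2 = 14.20/1.141 = 12.44 years.
Leg 3: γ = 1/√(1 − 0.578²) = 1/√0.6659 = 1.225; τ_3 = 38.43/1.225 = 31.36 years.
Total proper time: τ_1 + 12.44 + 31.36 = 67.69, so τ_1 = 67.69 − 43.80 = 23.89 years.
γ_1 = 36.62/23.89 = 1.533; β = √(1 − 1/γ²) = √0.5746.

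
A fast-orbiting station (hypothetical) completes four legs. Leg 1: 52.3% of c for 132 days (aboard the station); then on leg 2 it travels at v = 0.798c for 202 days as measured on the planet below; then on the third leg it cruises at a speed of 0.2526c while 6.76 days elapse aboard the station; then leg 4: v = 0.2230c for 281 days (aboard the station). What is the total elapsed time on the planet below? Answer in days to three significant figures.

Δt = 652 days

Leg 1: β = 0.523; γ = 1/√(1 − 0.523²) = 1/√0.7265 = 1.173; Δt_1 = 1.173 × 132 = 154.9 days.
Leg 2: 202 days is already measured on the planet below.
Leg 3: γ = 1/√(1 − 0.2526²) = 1/√0.9362 = 1.034; Δt_3 = 1.034 × 6.76 = 6.987 days.
Leg 4: γ = 1/√(1 − 0.2230²) = 1/√0.9503 = 1.026; Δt_4 = 1.026 × 281 = 288.3 days.
Total: 154.9 + 202.0 + 6.987 + 288.3 days.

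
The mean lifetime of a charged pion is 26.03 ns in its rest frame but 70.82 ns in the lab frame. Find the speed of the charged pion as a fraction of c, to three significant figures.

γ = Δt/τ₀ = 70.82/26.03 = 2.721
β = √(1 − 1/γ²) = √(1 − 0.1351) = √0.8649

β = 0.930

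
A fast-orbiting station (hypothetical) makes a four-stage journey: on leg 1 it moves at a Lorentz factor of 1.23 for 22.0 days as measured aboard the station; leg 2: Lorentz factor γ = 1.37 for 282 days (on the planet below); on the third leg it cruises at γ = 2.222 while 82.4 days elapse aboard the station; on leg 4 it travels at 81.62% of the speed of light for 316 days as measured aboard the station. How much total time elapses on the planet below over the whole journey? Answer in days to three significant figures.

Δt = 1040 days

Leg 1: γ = 1.23; Δt_1 = 1.230 × 22.0 = 27.06 days.
Leg 2: 282 days is already measured on the planet below.
Leg 3: γ = 2.222; Δt_3 = 2.222 × 82.4 = 183.1 days.
Leg 4: β = 0.8162; γ = 1/√(1 − 0.8162²) = 1/√0.3338 = 1.731; Δt_4 = 1.731 × 316 = 546.9 days.
Total: 27.06 + 282.0 + 183.1 + 546.9 days.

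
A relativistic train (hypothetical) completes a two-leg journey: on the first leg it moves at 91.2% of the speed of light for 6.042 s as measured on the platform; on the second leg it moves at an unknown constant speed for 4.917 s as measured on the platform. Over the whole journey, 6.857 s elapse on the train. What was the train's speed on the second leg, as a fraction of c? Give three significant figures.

Leg 1: β = 0.912; γ = 1/√(1 − 0.912²) = 1/√0.1683 = 2.438; τ_1 = 6.042/2.438 = 2.478 s.
Leg 2: speed unknown; τ_2 = 4.917/γ_2.
Total proper time: 2.478 + τ_2 = 6.857, so τ_2 = 6.857 − 2.478 = 4.379 s.
γ_2 = 4.917/4.379 = 1.123; β = √(1 − 1/γ²) = √0.2070.

β = 0.455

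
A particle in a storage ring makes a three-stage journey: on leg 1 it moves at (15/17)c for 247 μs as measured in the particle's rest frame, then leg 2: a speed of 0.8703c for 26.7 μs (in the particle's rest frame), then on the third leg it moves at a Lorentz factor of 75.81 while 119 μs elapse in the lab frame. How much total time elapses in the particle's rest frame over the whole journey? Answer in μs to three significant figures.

Leg 1: 247 μs is already measured in the particle's rest frame.
Leg 2: 26.7 μs is already measured in the particle's rest frame.
Leg 3: γ = 75.81; τ_3 = 119/75.81 = 1.570 μs.
Total: 247.0 + 26.70 + 1.570 μs.

τ = 275 μs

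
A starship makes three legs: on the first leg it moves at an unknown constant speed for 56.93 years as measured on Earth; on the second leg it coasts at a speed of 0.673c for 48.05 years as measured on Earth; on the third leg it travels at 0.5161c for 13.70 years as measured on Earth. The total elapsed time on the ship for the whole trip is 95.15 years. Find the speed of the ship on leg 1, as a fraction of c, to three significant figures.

Leg 1: speed unknown; τ_1 = 56.93/γ_1.
Leg 2: γ = 1/√(1 − 0.673²) = 1/√0.5471 = 1.352; τ_2 = 48.05/1.352 = 35.54 years.
Leg 3: γ = 1/√(1 − 0.5161²) = 1/√0.7336 = 1.168; τ_3 = 13.70/1.168 = 11.73 years.
Total proper time: τ_1 + 35.54 + 11.73 = 95.15, so τ_1 = 95.15 − 47.27 = 47.88 years.
γ_1 = 56.93/47.88 = 1.189; β = √(1 − 1/γ²) = √0.2928.

β = 0.541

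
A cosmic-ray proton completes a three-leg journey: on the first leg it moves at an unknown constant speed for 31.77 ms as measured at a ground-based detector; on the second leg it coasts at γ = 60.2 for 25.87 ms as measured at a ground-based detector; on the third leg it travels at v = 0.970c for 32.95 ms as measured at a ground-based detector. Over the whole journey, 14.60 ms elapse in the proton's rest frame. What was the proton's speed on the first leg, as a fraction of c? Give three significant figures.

Leg 1: speed unknown; τ_1 = 31.77/γ_1.
Leg 2: γ = 60.2; τ_2 = 25.87/60.20 = 0.4297 ms.
Leg 3: γ = 1/√(1 − 0.970²) = 1/√0.05910 = 4.113; τ_3 = 32.95/4.113 = 8.010 ms.
Total proper time: τ_1 + 0.4297 + 8.010 = 14.60, so τ_1 = 14.60 − 8.440 = 6.160 ms.
γ_1 = 31.77/6.160 = 5.158; β = √(1 − 1/γ²) = √0.9624.

β = 0.981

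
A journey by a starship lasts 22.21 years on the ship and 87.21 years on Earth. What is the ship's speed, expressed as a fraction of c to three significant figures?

v = 0.967c

The proper time is measured on the ship (both events occur at the ship's location); Δt is measured on Earth. γ = Δt/τ = 87.21/22.21 = 3.927.
β = √(1 − 1/γ²) = √(1 − 0.06486) = √0.9351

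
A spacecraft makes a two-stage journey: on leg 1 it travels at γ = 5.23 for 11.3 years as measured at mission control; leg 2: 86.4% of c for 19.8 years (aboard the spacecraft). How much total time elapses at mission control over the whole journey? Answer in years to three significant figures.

Δt = 50.6 years

Leg 1: 11.3 years is already measured at mission control.
Leg 2: β = 0.864; γ = 1/√(1 − 0.864²) = 1/√0.2535 = 1.986; Δt_2 = 1.986 × 19.8 = 39.33 years.
Total: 11.30 + 39.33 years.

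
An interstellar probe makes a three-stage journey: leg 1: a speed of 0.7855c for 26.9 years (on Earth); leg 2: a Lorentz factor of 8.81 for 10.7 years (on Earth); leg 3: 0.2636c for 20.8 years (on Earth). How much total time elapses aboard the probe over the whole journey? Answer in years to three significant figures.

τ = 37.9 years

Leg 1: γ = 1/√(1 − 0.7855²) = 1/√0.3830 = 1.616; τ_1 = 26.9/1.616 = 16.65 years.
Leg 2: γ = 8.81; τ_2 = 10.7/8.810 = 1.215 years.
Leg 3: γ = 1/√(1 − 0.2636²) = 1/√0.9305 = 1.037; τ_3 = 20.8/1.037 = 20.06 years.
Total: 16.65 + 1.215 + 20.06 years.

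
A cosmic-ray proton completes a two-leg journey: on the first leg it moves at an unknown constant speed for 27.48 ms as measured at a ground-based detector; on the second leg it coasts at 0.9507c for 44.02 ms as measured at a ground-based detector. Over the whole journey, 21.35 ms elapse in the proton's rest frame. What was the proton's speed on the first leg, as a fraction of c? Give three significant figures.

β = 0.960

Leg 1: speed unknown; τ_1 = 27.48/γ_1.
Leg 2: γ = 1/√(1 − 0.9507²) = 1/√0.09617 = 3.225; τ_2 = 44.02/3.225 = 13.65 ms.
Total proper time: τ_1 + 13.65 = 21.35, so τ_1 = 21.35 − 13.65 = 7.699 ms.
γ_1 = 27.48/7.699 = 3.569; β = √(1 − 1/γ²) = √0.9215.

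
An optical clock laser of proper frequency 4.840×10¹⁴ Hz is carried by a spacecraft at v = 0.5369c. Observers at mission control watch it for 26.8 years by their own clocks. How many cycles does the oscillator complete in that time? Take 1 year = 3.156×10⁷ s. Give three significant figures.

γ = 1/√(1 − 0.5369²) = 1/√0.7117 = 1.185
During 26.8 years of lab time, the oscillator's proper time advances by τ = Δt/γ = 26.8/1.185 = 22.61 years = 7.136×10⁸ s.
N = f × τ = 4.840×10¹⁴ × 7.136×10⁸ = 3.454×10²³.

N = 3.45×10²³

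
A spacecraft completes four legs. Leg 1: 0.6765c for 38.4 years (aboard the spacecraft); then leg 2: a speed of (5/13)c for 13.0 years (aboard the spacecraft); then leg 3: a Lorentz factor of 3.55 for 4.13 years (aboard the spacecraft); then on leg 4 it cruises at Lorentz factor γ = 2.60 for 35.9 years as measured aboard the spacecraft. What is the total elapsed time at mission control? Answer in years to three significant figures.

Leg 1: γ = 1/√(1 − 0.6765²) = 1/√0.5423 = 1.358; Δt_1 = 1.358 × 38.4 = 52.14 years.
Leg 2: γ = 1/√(1 − (5/13)²) = 13/12 ≈ 1.083; Δt_2 = 1.083 × 13.0 = 14.08 years.
Leg 3: γ = 3.55; Δt_3 = 3.550 × 4.13 = 14.66 years.
Leg 4: γ = 2.60; Δt_4 = 2.600 × 35.9 = 93.34 years.
Total: 52.14 + 14.08 + 14.66 + 93.34 years.

Δt = 174 years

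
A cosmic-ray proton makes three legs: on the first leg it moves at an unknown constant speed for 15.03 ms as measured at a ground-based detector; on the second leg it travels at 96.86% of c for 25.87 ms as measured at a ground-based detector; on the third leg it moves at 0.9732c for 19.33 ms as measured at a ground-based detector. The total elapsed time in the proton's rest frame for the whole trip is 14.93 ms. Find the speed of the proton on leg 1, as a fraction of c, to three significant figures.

Leg 1: speed unknown; τ_1 = 15.03/γ_1.
Leg 2: β = 0.9686; γ = 1/√(1 − 0.9686²) = 1/√0.06181 = 4.022; τ_2 = 25.87/4.022 = 6.432 ms.
Leg 3: γ = 1/√(1 − 0.9732²) = 1/√0.05288 = 4.349; τ_3 = 19.33/4.349 = 4.445 ms.
Total proper time: τ_1 + 6.432 + 4.445 = 14.93, so τ_1 = 14.93 − 10.88 = 4.053 ms.
γ_1 = 15.03/4.053 = 3.708; β = √(1 − 1/γ²) = √0.9273.

β = 0.963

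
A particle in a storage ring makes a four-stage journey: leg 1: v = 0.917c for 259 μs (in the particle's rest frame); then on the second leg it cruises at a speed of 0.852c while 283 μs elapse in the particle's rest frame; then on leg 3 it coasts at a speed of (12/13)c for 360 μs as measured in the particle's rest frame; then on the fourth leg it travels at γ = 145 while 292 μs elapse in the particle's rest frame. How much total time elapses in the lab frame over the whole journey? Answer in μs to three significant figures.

Δt = 4.45×10⁴ μs

Leg 1: γ = 1/√(1 − 0.917²) = 1/√0.1591 = 2.507; Δt_1 = 2.507 × 259 = 649.3 μs.
Leg 2: γ = 1/√(1 − 0.852²) = 1/√0.2741 = 1.910; Δt_2 = 1.910 × 283 = 540.5 μs.
Leg 3: γ = 1/√(1 − (12/13)²) = 13/5 = 2.600; Δt_3 = 2.600 × 360 = 936.0 μs.
Leg 4: γ = 145; Δt_4 = 145.0 × 292 = 4.234×10⁴ μs.
Total: 649.3 + 540.5 + 936.0 + 4.234×10⁴ μs.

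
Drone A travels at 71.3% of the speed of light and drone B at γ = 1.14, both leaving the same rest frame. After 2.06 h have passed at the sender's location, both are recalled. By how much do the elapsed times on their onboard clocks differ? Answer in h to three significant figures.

A: β = 0.713; γ = 1/√(1 − 0.713²) = 1/√0.4916 = 1.426; τ_A = 2.06/1.426 = 1.444 h.
B: γ = 1.14; τ_B = 2.06/1.140 = 1.807 h.

|τ_A − τ_B| = 0.363 h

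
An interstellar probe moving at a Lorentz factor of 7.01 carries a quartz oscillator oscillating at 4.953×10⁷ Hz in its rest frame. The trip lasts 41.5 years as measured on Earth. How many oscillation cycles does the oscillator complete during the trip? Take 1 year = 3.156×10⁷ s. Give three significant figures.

N = 9.25×10¹⁵

γ = 7.01
The oscillator's own cycle count is N = f × τ where τ is the proper time aboard the probe. τ = Δt/γ = 41.5/7.010 = 5.920 years = 1.868×10⁸ s.
N = 4.953×10⁷ × 1.868×10⁸ = 9.254×10¹⁵.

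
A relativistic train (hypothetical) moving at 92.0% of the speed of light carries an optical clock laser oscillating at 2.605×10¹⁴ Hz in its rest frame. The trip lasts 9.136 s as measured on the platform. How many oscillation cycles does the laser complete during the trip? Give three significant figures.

N = 9.33×10¹⁴

β = 0.920; γ = 1/√(1 − 0.920²) = 1/√0.1536 = 2.552
The oscillator's own cycle count is N = f × τ where τ is the proper time on the train. τ = Δt/γ = 9.136/2.552 = 3.581 s = 3.581×10⁰ s.
N = 2.605×10¹⁴ × 3.581×10⁰ = 9.327×10¹⁴.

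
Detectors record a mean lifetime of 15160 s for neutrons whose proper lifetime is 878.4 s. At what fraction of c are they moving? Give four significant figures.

β = 0.9983

γ = Δt/τ₀ = 15160/878.4 = 17.26
β = √(1 − 1/γ²) = √(1 − 0.003357) = √0.9966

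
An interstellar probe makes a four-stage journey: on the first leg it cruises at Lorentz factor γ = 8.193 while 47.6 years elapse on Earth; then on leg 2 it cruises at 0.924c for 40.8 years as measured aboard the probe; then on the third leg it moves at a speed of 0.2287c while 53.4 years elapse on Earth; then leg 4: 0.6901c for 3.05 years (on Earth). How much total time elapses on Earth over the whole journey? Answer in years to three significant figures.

Leg 1: 47.6 years is already measured on Earth.
Leg 2: γ = 1/√(1 − 0.924²) = 1/√0.1462 = 2.615; Δt_2 = 2.615 × 40.8 = 106.7 years.
Leg 3: 53.4 years is already measured on Earth.
Leg 4: 3.05 years is already measured on Earth.
Total: 47.60 + 106.7 + 53.40 + 3.050 years.

Δt = 211 years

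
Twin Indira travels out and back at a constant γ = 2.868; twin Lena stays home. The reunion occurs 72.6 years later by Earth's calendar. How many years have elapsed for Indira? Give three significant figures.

τ = 25.3 years

γ = 2.868
Indira's clock measures proper time along the trip: τ = Δt/γ = 72.6/2.868 years.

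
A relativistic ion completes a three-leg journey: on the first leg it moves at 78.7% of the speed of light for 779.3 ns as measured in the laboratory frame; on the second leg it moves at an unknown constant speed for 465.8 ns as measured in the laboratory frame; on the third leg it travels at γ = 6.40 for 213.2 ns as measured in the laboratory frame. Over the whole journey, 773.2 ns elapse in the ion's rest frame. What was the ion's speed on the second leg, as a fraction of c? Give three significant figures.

Leg 1: β = 0.787; γ = 1/√(1 − 0.787²) = 1/√0.3806 = 1.621; τ_1 = 779.3/1.621 = 480.8 ns.
Leg 2: speed unknown; τ_2 = 465.8/γ_2.
Leg 3: γ = 6.40; τ_3 = 213.2/6.400 = 33.31 ns.
Total proper time: 480.8 + τ_2 + 33.31 = 773.2, so τ_2 = 773.2 − 514.1 = 259.1 ns.
γ_2 = 465.8/259.1 = 1.798; β = √(1 − 1/γ²) = √0.6906.

β = 0.831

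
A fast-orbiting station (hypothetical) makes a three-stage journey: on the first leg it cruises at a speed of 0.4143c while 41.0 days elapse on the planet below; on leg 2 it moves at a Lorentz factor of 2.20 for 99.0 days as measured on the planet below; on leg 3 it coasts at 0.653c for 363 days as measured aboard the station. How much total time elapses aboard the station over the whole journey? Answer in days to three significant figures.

Leg 1: γ = 1/√(1 − 0.4143²) = 1/√0.8284 = 1.099; τ_1 = 41.0/1.099 = 37.32 days.
Leg 2: γ = 2.20; τ_2 = 99.0/2.200 = 45.00 days.
Leg 3: 363 days is already measured aboard the station.
Total: 37.32 + 45.00 + 363.0 days.

τ = 445 days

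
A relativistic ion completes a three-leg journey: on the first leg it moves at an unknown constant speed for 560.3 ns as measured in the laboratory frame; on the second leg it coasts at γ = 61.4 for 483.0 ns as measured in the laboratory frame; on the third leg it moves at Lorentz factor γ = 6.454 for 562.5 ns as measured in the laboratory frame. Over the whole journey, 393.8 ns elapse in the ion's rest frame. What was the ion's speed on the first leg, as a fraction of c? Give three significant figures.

β = 0.846

Leg 1: speed unknown; τ_1 = 560.3/γ_1.
Leg 2: γ = 61.4; τ_2 = 483.0/61.40 = 7.866 ns.
Leg 3: γ = 6.454; τ_3 = 562.5/6.454 = 87.16 ns.
Total proper time: τ_1 + 7.866 + 87.16 = 393.8, so τ_1 = 393.8 − 95.02 = 298.8 ns.
γ_1 = 560.3/298.8 = 1.875; β = √(1 − 1/γ²) = √0.7156.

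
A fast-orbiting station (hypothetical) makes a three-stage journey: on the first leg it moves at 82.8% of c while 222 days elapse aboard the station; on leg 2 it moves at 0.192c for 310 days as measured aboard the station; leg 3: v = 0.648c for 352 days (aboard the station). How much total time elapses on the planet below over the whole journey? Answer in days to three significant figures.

Leg 1: β = 0.828; γ = 1/√(1 − 0.828²) = 1/√0.3144 = 1.783; Δt_1 = 1.783 × 222 = 395.9 days.
Leg 2: γ = 1/√(1 − 0.192²) = 1/√0.9631 = 1.019; Δt_2 = 1.019 × 310 = 315.9 days.
Leg 3: γ = 1/√(1 − 0.648²) = 1/√0.5801 = 1.313; Δt_3 = 1.313 × 352 = 462.2 days.
Total: 395.9 + 315.9 + 462.2 days.

Δt = 1170 days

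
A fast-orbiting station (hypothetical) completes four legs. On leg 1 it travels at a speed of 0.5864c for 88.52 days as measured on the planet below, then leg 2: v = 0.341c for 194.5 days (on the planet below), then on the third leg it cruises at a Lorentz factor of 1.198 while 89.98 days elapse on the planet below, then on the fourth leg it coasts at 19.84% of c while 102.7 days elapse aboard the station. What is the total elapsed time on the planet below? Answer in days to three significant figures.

Leg 1: 88.52 days is already measured on the planet below.
Leg 2: 194.5 days is already measured on the planet below.
Leg 3: 89.98 days is already measured on the planet below.
Leg 4: β = 0.1984; γ = 1/√(1 − 0.1984²) = 1/√0.9606 = 1.020; Δt_4 = 1.020 × 102.7 = 104.8 days.
Total: 88.52 + 194.5 + 89.98 + 104.8 days.

Δt = 478 days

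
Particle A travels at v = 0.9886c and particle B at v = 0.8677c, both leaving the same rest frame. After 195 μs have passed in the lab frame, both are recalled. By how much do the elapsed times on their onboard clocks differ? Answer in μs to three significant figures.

A: γ = 1/√(1 − 0.9886²) = 1/√0.02267 = 6.642; τ_A = 195/6.642 = 29.36 μs.
B: γ = 1/√(1 − 0.8677²) = 1/√0.2471 = 2.012; τ_B = 195/2.012 = 96.93 μs.

|τ_A − τ_B| = 67.6 μs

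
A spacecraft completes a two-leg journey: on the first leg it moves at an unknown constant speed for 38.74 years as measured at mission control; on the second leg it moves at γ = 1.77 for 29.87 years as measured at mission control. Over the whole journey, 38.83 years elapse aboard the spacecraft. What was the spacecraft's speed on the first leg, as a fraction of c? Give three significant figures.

β = 0.824

Leg 1: speed unknown; τ_1 = 38.74/γ_1.
Leg 2: γ = 1.77; τ_2 = 29.87/1.770 = 16.88 years.
Total proper time: τ_1 + 16.88 = 38.83, so τ_1 = 38.83 − 16.88 = 21.95 years.
γ_1 = 38.74/21.95 = 1.765; β = √(1 − 1/γ²) = √0.6788.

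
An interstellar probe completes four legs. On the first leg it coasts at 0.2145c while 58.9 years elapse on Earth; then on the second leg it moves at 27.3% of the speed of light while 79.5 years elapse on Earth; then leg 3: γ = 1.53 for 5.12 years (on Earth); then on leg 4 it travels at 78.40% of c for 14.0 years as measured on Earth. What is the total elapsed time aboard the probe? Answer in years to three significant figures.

Leg 1: γ = 1/√(1 − 0.2145²) = 1/√0.9540 = 1.024; τ_1 = 58.9/1.024 = 57.53 years.
Leg 2: β = 0.273; γ = 1/√(1 − 0.273²) = 1/√0.9255 = 1.039; τ_2 = 79.5/1.039 = 76.48 years.
Leg 3: γ = 1.53; τ_3 = 5.12/1.530 = 3.346 years.
Leg 4: β = 0.7840; γ = 1/√(1 − 0.7840²) = 1/√0.3853 = 1.611; τ_4 = 14.0/1.611 = 8.691 years.
Total: 57.53 + 76.48 + 3.346 + 8.691 years.

τ = 146 years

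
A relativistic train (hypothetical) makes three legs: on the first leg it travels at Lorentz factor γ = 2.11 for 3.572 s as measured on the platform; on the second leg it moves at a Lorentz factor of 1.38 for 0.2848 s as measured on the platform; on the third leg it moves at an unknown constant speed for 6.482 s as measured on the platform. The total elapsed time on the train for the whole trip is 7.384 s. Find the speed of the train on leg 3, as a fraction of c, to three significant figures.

β = 0.533

Leg 1: γ = 2.11; τ_1 = 3.572/2.110 = 1.693 s.
Leg 2: γ = 1.38; τ_2 = 0.2848/1.380 = 0.2064 s.
Leg 3: speed unknown; τ_3 = 6.482/γ_3.
Total proper time: 1.693 + 0.2064 + τ_3 = 7.384, so τ_3 = 7.384 − 1.899 = 5.485 s.
γ_3 = 6.482/5.485 = 1.182; β = √(1 − 1/γ²) = √0.2840.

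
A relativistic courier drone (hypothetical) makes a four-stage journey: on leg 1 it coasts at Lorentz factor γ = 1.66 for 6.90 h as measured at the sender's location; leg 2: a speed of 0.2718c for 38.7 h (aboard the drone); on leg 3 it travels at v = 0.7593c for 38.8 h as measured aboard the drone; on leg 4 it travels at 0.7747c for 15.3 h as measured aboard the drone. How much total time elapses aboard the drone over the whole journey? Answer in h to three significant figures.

Leg 1: γ = 1.66; τ_1 = 6.90/1.660 = 4.157 h.
Leg 2: 38.7 h is already measured aboard the drone.
Leg 3: 38.8 h is already measured aboard the drone.
Leg 4: 15.3 h is already measured aboard the drone.
Total: 4.157 + 38.70 + 38.80 + 15.30 h.

τ = 97.0 h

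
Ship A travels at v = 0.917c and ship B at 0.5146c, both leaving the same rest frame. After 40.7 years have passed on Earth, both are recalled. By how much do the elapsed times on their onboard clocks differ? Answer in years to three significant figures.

A: γ = 1/√(1 − 0.917²) = 1/√0.1591 = 2.507; τ_A = 40.7/2.507 = 16.23 years.
B: γ = 1/√(1 − 0.5146²) = 1/√0.7352 = 1.166; τ_B = 40.7/1.166 = 34.90 years.

|τ_A − τ_B| = 18.7 years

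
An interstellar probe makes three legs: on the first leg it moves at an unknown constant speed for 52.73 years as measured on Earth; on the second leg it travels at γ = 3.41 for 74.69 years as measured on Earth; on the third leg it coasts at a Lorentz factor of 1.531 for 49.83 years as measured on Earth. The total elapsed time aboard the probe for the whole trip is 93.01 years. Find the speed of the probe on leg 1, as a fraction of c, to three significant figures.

β = 0.682

Leg 1: speed unknown; τ_1 = 52.73/γ_1.
Leg 2: γ = 3.41; τ_2 = 74.69/3.410 = 21.90 years.
Leg 3: γ = 1.531; τ_3 = 49.83/1.531 = 32.55 years.
Total proper time: τ_1 + 21.90 + 32.55 = 93.01, so τ_1 = 93.01 − 54.45 = 38.56 years.
γ_1 = 52.73/38.56 = 1.367; β = √(1 − 1/γ²) = √0.4653.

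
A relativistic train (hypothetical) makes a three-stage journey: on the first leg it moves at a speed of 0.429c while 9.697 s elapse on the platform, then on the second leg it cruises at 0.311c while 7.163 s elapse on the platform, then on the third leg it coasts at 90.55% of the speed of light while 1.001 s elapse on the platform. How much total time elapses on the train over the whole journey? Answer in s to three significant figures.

τ = 16.0 s

Leg 1: γ = 1/√(1 − 0.429²) = 1/√0.8160 = 1.107; τ_1 = 9.697/1.107 = 8.759 s.
Leg 2: γ = 1/√(1 − 0.311²) = 1/√0.9033 = 1.052; τ_2 = 7.163/1.052 = 6.808 s.
Leg 3: β = 0.9055; γ = 1/√(1 − 0.9055²) = 1/√0.1801 = 2.357; τ_3 = 1.001/2.357 = 0.4248 s.
Total: 8.759 + 6.808 + 0.4248 s.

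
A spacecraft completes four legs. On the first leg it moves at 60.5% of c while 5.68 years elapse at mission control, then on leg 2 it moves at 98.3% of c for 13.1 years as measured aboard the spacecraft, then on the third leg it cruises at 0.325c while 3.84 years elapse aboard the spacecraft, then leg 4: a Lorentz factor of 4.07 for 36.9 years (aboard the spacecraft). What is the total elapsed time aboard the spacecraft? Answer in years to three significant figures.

Leg 1: β = 0.605; γ = 1/√(1 − 0.605²) = 1/√0.6340 = 1.256; τ_1 = 5.68/1.256 = 4.523 years.
Leg 2: 13.1 years is already measured aboard the spacecraft.
Leg 3: 3.84 years is already measured aboard the spacecraft.
Leg 4: 36.9 years is already measured aboard the spacecraft.
Total: 4.523 + 13.10 + 3.840 + 36.90 years.

τ = 58.4 years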